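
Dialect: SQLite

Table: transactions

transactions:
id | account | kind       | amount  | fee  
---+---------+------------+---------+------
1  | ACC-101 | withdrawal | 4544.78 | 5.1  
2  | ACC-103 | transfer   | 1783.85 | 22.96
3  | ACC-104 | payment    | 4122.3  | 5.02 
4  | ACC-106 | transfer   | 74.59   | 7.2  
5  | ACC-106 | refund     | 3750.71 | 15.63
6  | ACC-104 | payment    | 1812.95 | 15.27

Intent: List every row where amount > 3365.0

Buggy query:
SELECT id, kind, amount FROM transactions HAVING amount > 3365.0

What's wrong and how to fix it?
Bug: HAVING filters the output of aggregation, but this query has no GROUP BY and no aggregate functions, so SQLite rejects it (HAVING clause on a non-aggregate query); the condition here is per row

Fix: Replace HAVING with WHERE since the condition applies to individual rows

Corrected query:
SELECT id, kind, amount FROM transactions WHERE amount > 3365.0

Result:
id | kind       | amount 
---+------------+--------
1  | withdrawal | 4544.78
3  | payment    | 4122.3 
5  | refund     | 3750.71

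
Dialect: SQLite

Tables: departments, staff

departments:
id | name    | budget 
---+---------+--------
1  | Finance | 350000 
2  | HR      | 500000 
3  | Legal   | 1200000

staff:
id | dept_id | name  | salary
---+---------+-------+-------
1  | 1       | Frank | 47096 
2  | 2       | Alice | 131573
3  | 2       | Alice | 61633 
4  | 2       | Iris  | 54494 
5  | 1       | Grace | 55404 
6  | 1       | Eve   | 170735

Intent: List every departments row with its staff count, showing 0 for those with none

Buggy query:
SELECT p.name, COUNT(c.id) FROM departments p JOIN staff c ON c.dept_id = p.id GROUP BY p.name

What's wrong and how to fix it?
Bug: An inner join excludes parents with zero children

Fix: Switch to LEFT JOIN to retain unmatched parent rows

Corrected query:
SELECT p.name, COUNT(c.id) FROM departments p LEFT JOIN staff c ON c.dept_id = p.id GROUP BY p.name

Result:
name    | COUNT(c.id)
--------+------------
Finance | 3          
HR      | 3          
Legal   | 0          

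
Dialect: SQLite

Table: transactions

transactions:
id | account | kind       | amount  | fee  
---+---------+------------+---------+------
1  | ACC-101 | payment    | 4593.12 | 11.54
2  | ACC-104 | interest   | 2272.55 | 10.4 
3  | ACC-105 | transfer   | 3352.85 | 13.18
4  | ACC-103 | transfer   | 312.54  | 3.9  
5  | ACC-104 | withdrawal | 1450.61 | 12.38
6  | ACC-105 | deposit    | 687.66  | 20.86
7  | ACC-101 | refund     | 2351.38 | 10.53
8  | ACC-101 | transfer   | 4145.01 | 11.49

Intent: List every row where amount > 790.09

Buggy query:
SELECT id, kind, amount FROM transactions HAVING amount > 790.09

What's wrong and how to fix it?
Bug: HAVING filters the output of aggregation, but this query has no GROUP BY and no aggregate functions, so SQLite rejects it (HAVING clause on a non-aggregate query); the condition here is per row

Fix: Use WHERE for row-level filtering

Corrected query:
SELECT id, kind, amount FROM transactions WHERE amount > 790.09

Result:
id | kind       | amount 
---+------------+--------
1  | payment    | 4593.12
2  | interest   | 2272.55
3  | transfer   | 3352.85
5  | withdrawal | 1450.61
7  | refund     | 2351.38
8  | transfer   | 4145.01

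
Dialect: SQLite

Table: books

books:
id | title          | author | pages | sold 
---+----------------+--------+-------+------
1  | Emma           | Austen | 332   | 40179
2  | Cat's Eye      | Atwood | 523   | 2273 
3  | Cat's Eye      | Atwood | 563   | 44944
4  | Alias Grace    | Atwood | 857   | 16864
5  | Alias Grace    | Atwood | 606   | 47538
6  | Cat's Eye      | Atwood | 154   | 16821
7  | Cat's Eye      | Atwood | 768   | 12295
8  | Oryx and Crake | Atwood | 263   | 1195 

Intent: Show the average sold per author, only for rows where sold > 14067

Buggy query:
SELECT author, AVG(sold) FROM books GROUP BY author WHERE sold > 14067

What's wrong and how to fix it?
Bug: WHERE cannot follow GROUP BY

Fix: Place WHERE between FROM and GROUP BY

Corrected query:
SELECT author, AVG(sold) FROM books WHERE sold > 14067 GROUP BY author

Result:
author | AVG(sold)
-------+----------
Atwood | 31541.75 
Austen | 40179    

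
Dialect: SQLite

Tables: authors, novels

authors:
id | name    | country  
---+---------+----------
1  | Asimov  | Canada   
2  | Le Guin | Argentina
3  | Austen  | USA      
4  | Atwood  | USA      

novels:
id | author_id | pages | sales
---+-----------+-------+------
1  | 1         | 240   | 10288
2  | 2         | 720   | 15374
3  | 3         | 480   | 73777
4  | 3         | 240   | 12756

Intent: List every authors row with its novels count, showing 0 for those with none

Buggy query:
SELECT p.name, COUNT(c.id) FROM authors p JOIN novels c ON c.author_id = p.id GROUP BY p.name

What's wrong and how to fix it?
Bug: An inner join excludes parents with zero children

Fix: Switch to LEFT JOIN to retain unmatched parent rows

Corrected query:
SELECT p.name, COUNT(c.id) FROM authors p LEFT JOIN novels c ON c.author_id = p.id GROUP BY p.name

Result:
name    | COUNT(c.id)
--------+------------
Asimov  | 1          
Atwood  | 0          
Austen  | 2          
Le Guin | 1          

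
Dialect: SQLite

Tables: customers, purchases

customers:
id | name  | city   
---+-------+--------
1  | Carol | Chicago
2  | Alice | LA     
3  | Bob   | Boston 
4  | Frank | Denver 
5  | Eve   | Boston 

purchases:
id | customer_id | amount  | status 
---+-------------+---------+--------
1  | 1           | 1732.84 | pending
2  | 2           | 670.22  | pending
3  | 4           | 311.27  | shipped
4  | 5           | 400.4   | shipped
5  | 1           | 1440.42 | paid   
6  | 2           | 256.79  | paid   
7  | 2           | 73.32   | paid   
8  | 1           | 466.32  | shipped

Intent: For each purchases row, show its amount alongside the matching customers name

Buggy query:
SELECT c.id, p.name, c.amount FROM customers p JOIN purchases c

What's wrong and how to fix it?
Bug: Missing join condition: each purchases row is matched to all customers rows instead of just its own

Fix: Specify the join condition linking the foreign key to the parent id

Corrected query:
SELECT c.id, p.name, c.amount FROM customers p JOIN purchases c ON c.customer_id = p.id

Result:
id | name  | amount 
---+-------+--------
1  | Carol | 1732.84
2  | Alice | 670.22 
3  | Frank | 311.27 
4  | Eve   | 400.4  
5  | Carol | 1440.42
6  | Alice | 256.79 
7  | Alice | 73.32  
8  | Carol | 466.32 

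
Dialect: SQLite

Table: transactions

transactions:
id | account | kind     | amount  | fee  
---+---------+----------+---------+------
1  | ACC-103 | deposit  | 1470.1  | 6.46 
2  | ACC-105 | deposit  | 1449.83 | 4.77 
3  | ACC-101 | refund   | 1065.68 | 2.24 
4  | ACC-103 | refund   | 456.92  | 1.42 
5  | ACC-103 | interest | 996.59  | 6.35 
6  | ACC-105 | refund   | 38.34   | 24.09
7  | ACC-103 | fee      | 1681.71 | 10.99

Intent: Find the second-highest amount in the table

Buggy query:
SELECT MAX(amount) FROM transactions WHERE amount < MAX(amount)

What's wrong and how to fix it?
Bug: MAX(amount) on the right of the comparison is an aggregate-in-WHERE error

Fix: Put the inner MAX in a scalar subquery

Corrected query:
SELECT MAX(amount) FROM transactions WHERE amount < (SELECT MAX(amount) FROM transactions)

Result:
MAX(amount)
-----------
1470.1     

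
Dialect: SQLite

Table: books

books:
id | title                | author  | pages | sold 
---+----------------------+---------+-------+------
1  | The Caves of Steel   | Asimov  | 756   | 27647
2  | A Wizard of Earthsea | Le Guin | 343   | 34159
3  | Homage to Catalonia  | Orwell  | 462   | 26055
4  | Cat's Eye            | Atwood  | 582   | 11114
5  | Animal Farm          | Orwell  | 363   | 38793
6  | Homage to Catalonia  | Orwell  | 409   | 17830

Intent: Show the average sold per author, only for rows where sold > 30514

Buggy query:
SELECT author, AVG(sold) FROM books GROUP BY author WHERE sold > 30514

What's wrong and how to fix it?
Bug: Row-level WHERE must come before GROUP BY in the clause order

Fix: Move the WHERE clause before GROUP BY

Corrected query:
SELECT author, AVG(sold) FROM books WHERE sold > 30514 GROUP BY author

Result:
author  | AVG(sold)
--------+----------
Le Guin | 34159    
Orwell  | 38793    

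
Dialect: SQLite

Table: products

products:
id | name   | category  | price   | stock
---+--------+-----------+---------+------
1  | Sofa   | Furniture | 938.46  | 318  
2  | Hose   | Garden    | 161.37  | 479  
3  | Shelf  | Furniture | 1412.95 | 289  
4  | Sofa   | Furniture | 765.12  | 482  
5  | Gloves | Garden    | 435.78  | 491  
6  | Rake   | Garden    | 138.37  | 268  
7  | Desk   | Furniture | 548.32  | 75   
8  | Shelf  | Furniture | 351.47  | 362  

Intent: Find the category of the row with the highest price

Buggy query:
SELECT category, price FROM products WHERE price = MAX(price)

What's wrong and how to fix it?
Bug: WHERE is evaluated per row; an aggregate over the whole table isn't defined there

Fix: Use a subquery: WHERE price = (SELECT MAX(price) FROM products)

Corrected query:
SELECT category, price FROM products WHERE price = (SELECT MAX(price) FROM products)

Result:
category  | price  
----------+--------
Furniture | 1412.95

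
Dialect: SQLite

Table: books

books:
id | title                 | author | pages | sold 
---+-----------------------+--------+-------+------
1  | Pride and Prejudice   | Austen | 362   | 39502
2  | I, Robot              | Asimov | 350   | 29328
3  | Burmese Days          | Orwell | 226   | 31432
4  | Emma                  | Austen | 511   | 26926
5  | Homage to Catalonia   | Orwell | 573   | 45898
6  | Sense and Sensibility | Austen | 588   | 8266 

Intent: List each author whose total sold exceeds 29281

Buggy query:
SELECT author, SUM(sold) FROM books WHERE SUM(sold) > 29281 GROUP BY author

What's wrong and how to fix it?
Bug: WHERE runs before GROUP BY, so aggregates aren't available there

Fix: Use HAVING (which filters groups after aggregation) instead of WHERE

Corrected query:
SELECT author, SUM(sold) FROM books GROUP BY author HAVING SUM(sold) > 29281

Result:
author | SUM(sold)
-------+----------
Asimov | 29328    
Austen | 74694    
Orwell | 77330    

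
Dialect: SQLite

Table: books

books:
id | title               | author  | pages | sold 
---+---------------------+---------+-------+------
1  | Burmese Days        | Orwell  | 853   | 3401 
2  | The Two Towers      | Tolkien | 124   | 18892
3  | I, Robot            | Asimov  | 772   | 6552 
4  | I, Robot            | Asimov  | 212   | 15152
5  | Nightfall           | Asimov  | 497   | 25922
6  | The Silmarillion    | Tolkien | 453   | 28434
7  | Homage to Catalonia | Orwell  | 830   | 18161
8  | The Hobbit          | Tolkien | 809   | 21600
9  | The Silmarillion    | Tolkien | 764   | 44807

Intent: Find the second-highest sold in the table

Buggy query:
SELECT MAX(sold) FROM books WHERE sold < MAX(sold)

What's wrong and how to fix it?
Bug: MAX(sold) on the right of the comparison is an aggregate-in-WHERE error

Fix: Compute the overall MAX in a subquery, then take MAX of rows below it

Corrected query:
SELECT MAX(sold) FROM books WHERE sold < (SELECT MAX(sold) FROM books)

Result:
MAX(sold)
---------
28434    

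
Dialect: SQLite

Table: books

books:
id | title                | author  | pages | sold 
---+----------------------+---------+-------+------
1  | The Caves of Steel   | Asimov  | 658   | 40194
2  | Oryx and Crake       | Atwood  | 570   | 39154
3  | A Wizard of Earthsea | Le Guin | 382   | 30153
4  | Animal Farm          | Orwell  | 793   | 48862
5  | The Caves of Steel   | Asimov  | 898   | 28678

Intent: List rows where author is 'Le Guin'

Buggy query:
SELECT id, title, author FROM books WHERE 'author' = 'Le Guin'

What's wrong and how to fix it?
Bug: Single quotes denote string literals in SQL; the column name is being compared as a constant string

Fix: Reference the column as author without single quotes

Corrected query:
SELECT id, title, author FROM books WHERE author = 'Le Guin'

Result:
id | title                | author 
---+----------------------+--------
3  | A Wizard of Earthsea | Le Guin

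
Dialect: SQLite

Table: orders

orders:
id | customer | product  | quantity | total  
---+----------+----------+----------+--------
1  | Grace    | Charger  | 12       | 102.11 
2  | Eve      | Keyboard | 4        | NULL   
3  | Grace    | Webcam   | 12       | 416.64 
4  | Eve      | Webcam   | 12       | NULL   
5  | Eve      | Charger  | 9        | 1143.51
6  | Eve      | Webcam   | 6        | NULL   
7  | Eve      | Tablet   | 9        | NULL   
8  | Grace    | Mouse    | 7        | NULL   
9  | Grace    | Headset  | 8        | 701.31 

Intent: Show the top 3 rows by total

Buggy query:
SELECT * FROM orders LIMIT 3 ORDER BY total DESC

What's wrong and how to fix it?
Bug: LIMIT must come after ORDER BY

Fix: Sort with ORDER BY, then apply LIMIT

Corrected query:
SELECT * FROM orders ORDER BY total DESC LIMIT 3

Result:
id | customer | product | quantity | total  
---+----------+---------+----------+--------
5  | Eve      | Charger | 9        | 1143.51
9  | Grace    | Headset | 8        | 701.31 
3  | Grace    | Webcam  | 12       | 416.64 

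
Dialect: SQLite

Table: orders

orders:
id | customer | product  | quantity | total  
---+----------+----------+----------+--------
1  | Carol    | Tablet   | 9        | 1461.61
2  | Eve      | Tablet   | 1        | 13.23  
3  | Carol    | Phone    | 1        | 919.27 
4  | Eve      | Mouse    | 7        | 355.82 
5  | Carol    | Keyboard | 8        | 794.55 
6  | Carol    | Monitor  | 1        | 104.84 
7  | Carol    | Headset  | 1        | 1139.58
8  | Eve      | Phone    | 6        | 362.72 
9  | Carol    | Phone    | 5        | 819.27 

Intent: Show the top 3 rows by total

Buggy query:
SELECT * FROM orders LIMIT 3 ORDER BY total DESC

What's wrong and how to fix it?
Bug: LIMIT must come after ORDER BY

Fix: Sort with ORDER BY, then apply LIMIT

Corrected query:
SELECT * FROM orders ORDER BY total DESC LIMIT 3

Result:
id | customer | product | quantity | total  
---+----------+---------+----------+--------
1  | Carol    | Tablet  | 9        | 1461.61
7  | Carol    | Headset | 1        | 1139.58
3  | Carol    | Phone   | 1        | 919.27 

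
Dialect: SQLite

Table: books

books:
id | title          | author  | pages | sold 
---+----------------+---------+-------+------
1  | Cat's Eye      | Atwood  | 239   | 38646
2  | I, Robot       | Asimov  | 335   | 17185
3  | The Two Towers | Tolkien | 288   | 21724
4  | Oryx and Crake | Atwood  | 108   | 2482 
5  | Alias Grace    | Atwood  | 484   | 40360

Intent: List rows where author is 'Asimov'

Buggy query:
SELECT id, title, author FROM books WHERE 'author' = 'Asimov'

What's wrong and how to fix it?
Bug: 'author' in single quotes is a string literal, not the column; the comparison is literal-vs-literal and never true

Fix: Reference the column as author without single quotes

Corrected query:
SELECT id, title, author FROM books WHERE author = 'Asimov'

Result:
id | title    | author
---+----------+-------
2  | I, Robot | Asimov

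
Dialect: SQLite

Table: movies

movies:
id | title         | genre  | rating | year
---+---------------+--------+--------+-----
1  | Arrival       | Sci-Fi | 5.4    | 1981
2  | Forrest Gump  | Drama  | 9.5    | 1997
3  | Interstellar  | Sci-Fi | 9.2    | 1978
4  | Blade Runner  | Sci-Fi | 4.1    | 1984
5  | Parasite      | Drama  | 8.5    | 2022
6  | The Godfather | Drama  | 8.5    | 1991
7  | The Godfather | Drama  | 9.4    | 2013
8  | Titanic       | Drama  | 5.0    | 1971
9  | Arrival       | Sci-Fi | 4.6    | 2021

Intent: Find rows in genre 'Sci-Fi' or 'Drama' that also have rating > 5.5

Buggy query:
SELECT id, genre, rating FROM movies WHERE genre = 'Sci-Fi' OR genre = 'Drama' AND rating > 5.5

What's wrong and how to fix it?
Bug: Without parentheses, AND is evaluated before OR, so the rating filter only applies to the 'Drama' branch

Fix: Add parentheses around the OR so the AND applies to both alternatives

Corrected query:
SELECT id, genre, rating FROM movies WHERE (genre = 'Sci-Fi' OR genre = 'Drama') AND rating > 5.5

Result:
id | genre  | rating
---+--------+-------
2  | Drama  | 9.5   
3  | Sci-Fi | 9.2   
5  | Drama  | 8.5   
6  | Drama  | 8.5   
7  | Drama  | 9.4   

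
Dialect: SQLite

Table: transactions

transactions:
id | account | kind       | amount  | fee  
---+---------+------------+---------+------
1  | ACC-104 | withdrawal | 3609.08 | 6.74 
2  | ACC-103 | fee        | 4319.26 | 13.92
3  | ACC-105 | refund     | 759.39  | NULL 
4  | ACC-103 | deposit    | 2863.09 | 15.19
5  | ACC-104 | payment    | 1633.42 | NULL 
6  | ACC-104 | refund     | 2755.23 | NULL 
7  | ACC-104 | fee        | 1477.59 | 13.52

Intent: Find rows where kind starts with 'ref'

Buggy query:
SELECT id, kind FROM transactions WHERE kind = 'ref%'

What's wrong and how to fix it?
Bug: Wildcards only work with LIKE; '=' treats '%' as a literal character

Fix: Use LIKE for wildcard pattern matching

Corrected query:
SELECT id, kind FROM transactions WHERE kind LIKE 'ref%'

Result:
id | kind  
---+-------
3  | refund
6  | refund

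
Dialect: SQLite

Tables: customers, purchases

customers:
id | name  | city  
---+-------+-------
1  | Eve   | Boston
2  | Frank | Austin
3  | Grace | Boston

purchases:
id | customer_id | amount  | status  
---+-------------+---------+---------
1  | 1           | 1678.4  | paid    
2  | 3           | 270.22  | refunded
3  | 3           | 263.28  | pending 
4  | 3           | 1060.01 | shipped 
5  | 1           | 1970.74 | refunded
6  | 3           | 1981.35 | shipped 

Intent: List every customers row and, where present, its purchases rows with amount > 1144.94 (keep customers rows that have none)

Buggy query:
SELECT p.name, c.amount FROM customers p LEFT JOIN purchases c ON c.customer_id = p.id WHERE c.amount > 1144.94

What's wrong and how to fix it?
Bug: Filtering c.amount in WHERE discards the NULL rows produced by LEFT JOIN, turning it into an inner join

Fix: Put 'c.amount > 1144.94' in the JOIN's ON clause instead of WHERE

Corrected query:
SELECT p.name, c.amount FROM customers p LEFT JOIN purchases c ON c.customer_id = p.id AND c.amount > 1144.94

Result:
name  | amount 
------+--------
Eve   | 1678.4 
Eve   | 1970.74
Frank | NULL   
Grace | 1981.35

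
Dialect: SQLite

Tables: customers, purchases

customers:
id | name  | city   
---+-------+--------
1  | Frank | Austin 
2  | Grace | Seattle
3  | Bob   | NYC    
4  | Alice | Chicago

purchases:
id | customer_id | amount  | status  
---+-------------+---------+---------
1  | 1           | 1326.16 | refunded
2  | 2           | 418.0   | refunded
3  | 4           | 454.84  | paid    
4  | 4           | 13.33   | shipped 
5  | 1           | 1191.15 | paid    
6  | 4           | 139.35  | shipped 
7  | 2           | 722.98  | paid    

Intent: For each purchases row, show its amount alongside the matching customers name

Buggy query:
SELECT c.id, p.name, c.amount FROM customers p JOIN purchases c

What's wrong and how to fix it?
Bug: JOIN with no ON clause produces a cartesian product; every purchases row pairs with every customers row

Fix: Specify the join condition linking the foreign key to the parent id

Corrected query:
SELECT c.id, p.name, c.amount FROM customers p JOIN purchases c ON c.customer_id = p.id

Result:
id | name  | amount 
---+-------+--------
1  | Frank | 1326.16
2  | Grace | 418    
3  | Alice | 454.84 
4  | Alice | 13.33  
5  | Frank | 1191.15
6  | Alice | 139.35 
7  | Grace | 722.98 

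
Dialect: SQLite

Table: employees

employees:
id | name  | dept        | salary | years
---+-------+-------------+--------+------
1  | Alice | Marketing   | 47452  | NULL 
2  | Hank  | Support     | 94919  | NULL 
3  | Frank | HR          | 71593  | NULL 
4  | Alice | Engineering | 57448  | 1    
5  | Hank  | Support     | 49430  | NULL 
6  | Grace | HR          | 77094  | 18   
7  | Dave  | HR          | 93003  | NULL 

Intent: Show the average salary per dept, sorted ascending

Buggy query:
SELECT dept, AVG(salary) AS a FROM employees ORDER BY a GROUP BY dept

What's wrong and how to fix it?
Bug: GROUP BY must precede ORDER BY

Fix: Reorder: SELECT … FROM … GROUP BY … ORDER BY …

Corrected query:
SELECT dept, AVG(salary) AS a FROM employees GROUP BY dept ORDER BY a

Result:
dept        | a           
------------+-------------
Marketing   | 47452       
Engineering | 57448       
Support     | 72174.5     
HR          | 80563.333333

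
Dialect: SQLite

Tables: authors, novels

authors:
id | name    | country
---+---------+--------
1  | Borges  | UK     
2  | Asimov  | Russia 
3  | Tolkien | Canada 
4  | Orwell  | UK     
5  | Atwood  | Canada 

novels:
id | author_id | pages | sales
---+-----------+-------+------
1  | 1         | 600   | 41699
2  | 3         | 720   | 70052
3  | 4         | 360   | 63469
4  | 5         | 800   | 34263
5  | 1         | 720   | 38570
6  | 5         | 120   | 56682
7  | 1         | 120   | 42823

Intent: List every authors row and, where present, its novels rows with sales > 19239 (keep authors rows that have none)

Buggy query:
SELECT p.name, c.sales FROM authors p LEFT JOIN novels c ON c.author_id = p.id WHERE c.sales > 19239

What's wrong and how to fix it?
Bug: A WHERE condition on the right-hand table after LEFT JOIN drops unmatched parents

Fix: Move the right-table condition into the ON clause so unmatched parents are kept

Corrected query:
SELECT p.name, c.sales FROM authors p LEFT JOIN novels c ON c.author_id = p.id AND c.sales > 19239

Result:
name    | sales
--------+------
Borges  | 38570
Borges  | 41699
Borges  | 42823
Asimov  | NULL 
Tolkien | 70052
Orwell  | 63469
Atwood  | 34263
Atwood  | 56682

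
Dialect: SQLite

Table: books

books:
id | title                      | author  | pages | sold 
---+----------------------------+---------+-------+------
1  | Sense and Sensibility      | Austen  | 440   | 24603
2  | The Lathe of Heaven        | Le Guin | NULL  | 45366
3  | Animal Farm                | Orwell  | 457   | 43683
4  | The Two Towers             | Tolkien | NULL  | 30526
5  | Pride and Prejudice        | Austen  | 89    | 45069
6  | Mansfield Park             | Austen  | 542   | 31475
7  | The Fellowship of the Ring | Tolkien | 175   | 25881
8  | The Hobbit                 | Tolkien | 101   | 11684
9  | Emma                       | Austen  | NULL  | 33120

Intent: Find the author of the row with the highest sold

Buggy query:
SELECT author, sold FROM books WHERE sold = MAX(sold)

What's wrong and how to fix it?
Bug: MAX(sold) is an aggregate and cannot be used directly in WHERE

Fix: Wrap MAX in a scalar subquery so WHERE compares against a single value

Corrected query:
SELECT author, sold FROM books WHERE sold = (SELECT MAX(sold) FROM books)

Result:
author  | sold 
--------+------
Le Guin | 45366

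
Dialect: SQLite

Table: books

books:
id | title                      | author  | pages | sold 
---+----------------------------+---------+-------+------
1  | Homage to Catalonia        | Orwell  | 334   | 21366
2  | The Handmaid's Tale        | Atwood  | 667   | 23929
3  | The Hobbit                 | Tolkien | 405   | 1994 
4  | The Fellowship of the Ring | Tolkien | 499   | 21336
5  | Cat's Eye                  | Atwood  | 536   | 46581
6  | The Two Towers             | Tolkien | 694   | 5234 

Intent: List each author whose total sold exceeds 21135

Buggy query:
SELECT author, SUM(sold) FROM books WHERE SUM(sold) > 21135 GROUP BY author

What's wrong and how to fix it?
Bug: WHERE runs before GROUP BY, so aggregates aren't available there

Fix: Use HAVING (which filters groups after aggregation) instead of WHERE

Corrected query:
SELECT author, SUM(sold) FROM books GROUP BY author HAVING SUM(sold) > 21135

Result:
author  | SUM(sold)
--------+----------
Atwood  | 70510    
Orwell  | 21366    
Tolkien | 28564    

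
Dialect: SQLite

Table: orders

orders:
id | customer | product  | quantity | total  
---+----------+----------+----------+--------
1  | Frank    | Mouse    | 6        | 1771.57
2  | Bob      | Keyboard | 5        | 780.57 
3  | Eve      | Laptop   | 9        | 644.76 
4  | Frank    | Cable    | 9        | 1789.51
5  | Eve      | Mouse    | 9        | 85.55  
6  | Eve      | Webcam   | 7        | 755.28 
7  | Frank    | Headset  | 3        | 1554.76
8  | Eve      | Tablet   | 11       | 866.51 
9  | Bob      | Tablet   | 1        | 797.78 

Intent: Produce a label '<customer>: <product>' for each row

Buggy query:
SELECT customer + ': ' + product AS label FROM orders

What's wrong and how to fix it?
Bug: SQLite uses || for string concatenation; + coerces text to numbers (yielding 0)

Fix: Use the || operator for string concatenation

Corrected query:
SELECT customer || ': ' || product AS label FROM orders

Result:
label         
--------------
Frank: Mouse  
Bob: Keyboard 
Eve: Laptop   
Frank: Cable  
Eve: Mouse    
Eve: Webcam   
Frank: Headset
Eve: Tablet   
Bob: Tablet   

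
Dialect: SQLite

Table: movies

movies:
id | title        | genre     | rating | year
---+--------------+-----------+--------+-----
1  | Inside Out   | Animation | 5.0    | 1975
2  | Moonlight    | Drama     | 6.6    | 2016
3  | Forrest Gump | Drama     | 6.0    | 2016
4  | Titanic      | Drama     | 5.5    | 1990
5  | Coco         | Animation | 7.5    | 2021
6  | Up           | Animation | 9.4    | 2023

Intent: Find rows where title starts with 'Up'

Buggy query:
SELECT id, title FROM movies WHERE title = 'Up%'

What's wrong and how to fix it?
Bug: '=' compares the literal string including the % character; pattern matching needs LIKE

Fix: Replace '=' with LIKE so 'Up%' is treated as a pattern

Corrected query:
SELECT id, title FROM movies WHERE title LIKE 'Up%'

Result:
id | title
---+------
6  | Up   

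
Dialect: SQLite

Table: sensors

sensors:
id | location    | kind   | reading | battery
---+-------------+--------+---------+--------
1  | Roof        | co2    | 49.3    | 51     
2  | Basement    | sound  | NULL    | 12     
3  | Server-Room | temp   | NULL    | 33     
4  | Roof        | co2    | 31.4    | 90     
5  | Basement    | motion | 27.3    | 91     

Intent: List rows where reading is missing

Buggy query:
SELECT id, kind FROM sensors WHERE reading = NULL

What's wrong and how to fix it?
Bug: Comparing to NULL with '=' never matches; NULL = NULL is unknown, not true

Fix: Use IS NULL to test for NULL

Corrected query:
SELECT id, kind FROM sensors WHERE reading IS NULL

Result:
id | kind 
---+------
2  | sound
3  | temp 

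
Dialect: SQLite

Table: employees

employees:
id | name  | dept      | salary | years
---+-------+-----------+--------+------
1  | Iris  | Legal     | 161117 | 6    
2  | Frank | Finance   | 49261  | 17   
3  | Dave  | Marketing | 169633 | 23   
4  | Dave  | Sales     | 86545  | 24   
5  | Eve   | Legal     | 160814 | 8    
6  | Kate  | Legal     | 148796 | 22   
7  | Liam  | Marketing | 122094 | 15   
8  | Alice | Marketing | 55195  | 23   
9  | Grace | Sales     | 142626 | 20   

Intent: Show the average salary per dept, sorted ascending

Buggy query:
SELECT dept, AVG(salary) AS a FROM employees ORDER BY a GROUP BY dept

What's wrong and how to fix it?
Bug: GROUP BY must precede ORDER BY

Fix: Move ORDER BY to the end, after GROUP BY

Corrected query:
SELECT dept, AVG(salary) AS a FROM employees GROUP BY dept ORDER BY a

Result:
dept      | a            
----------+--------------
Finance   | 49261        
Sales     | 114585.5     
Marketing | 115640.666667
Legal     | 156909       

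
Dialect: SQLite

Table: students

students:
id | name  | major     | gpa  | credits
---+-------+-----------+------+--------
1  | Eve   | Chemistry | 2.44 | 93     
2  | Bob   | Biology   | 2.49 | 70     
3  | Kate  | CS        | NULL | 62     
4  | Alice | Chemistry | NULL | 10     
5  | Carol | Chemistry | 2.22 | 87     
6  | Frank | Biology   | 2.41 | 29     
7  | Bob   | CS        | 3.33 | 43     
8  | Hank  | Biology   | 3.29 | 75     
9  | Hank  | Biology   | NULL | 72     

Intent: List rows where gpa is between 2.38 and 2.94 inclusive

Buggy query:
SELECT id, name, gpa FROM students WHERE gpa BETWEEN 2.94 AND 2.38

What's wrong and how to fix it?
Bug: The bounds are reversed; BETWEEN a AND b requires a <= b to match anything

Fix: Swap the bounds so the smaller value comes first

Corrected query:
SELECT id, name, gpa FROM students WHERE gpa BETWEEN 2.38 AND 2.94

Result:
id | name  | gpa 
---+-------+-----
1  | Eve   | 2.44
2  | Bob   | 2.49
6  | Frank | 2.41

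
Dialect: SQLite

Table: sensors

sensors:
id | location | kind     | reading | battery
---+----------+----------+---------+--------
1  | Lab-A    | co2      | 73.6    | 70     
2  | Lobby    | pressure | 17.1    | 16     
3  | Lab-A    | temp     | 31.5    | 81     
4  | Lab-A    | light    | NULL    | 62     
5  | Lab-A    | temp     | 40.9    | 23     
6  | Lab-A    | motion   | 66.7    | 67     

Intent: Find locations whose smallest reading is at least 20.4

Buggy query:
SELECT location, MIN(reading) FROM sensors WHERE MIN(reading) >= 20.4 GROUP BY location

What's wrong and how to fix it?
Bug: MIN() in WHERE is a misuse of aggregate

Fix: Use HAVING for the per-group MIN condition

Corrected query:
SELECT location, MIN(reading) FROM sensors GROUP BY location HAVING MIN(reading) >= 20.4

Result:
location | MIN(reading)
---------+-------------
Lab-A    | 31.5        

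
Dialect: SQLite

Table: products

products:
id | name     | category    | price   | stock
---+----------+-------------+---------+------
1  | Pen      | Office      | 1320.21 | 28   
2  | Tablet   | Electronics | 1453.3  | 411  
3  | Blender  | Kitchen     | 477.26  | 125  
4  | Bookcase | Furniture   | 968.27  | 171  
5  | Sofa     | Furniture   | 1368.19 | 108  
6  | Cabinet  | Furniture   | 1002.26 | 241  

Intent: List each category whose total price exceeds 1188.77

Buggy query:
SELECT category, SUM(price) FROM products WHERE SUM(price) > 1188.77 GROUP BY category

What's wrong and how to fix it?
Bug: WHERE runs before GROUP BY, so aggregates aren't available there

Fix: Use HAVING (which filters groups after aggregation) instead of WHERE

Corrected query:
SELECT category, SUM(price) FROM products GROUP BY category HAVING SUM(price) > 1188.77

Result:
category    | SUM(price)
------------+-----------
Electronics | 1453.3    
Furniture   | 3338.72   
Office      | 1320.21   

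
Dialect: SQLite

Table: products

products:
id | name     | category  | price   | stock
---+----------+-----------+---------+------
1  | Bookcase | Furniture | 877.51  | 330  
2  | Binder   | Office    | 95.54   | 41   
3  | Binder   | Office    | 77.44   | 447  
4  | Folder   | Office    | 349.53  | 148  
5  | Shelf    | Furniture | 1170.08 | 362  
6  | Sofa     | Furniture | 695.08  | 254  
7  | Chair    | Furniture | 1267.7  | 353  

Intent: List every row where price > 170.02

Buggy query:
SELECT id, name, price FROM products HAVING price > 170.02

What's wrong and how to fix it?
Bug: This is a non-aggregate query (no GROUP BY, no aggregates), so in SQLite the HAVING clause is invalid here; a row-level condition belongs in WHERE

Fix: Replace HAVING with WHERE since the condition applies to individual rows

Corrected query:
SELECT id, name, price FROM products WHERE price > 170.02

Result:
id | name     | price  
---+----------+--------
1  | Bookcase | 877.51 
4  | Folder   | 349.53 
5  | Shelf    | 1170.08
6  | Sofa     | 695.08 
7  | Chair    | 1267.7 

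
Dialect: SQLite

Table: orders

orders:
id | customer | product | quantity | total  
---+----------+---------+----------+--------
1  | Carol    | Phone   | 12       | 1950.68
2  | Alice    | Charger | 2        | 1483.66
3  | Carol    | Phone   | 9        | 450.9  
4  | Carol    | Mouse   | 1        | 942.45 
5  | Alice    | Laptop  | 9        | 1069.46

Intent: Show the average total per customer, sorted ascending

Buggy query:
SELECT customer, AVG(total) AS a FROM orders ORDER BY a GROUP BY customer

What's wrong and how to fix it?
Bug: ORDER BY appears before GROUP BY; SQL clause order requires GROUP BY first

Fix: Move ORDER BY to the end, after GROUP BY

Corrected query:
SELECT customer, AVG(total) AS a FROM orders GROUP BY customer ORDER BY a

Result:
customer | a          
---------+------------
Carol    | 1114.676667
Alice    | 1276.56    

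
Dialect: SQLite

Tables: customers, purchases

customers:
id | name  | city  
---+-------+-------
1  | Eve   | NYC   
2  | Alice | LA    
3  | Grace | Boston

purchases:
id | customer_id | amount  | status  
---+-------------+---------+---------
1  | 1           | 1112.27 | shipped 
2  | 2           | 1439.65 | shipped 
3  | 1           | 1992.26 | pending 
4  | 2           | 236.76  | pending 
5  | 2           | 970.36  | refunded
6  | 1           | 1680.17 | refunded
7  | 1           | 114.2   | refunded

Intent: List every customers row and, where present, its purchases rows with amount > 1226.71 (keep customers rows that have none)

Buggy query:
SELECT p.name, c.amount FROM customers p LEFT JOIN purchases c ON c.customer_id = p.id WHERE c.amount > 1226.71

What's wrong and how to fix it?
Bug: A WHERE condition on the right-hand table after LEFT JOIN drops unmatched parents

Fix: Put 'c.amount > 1226.71' in the JOIN's ON clause instead of WHERE

Corrected query:
SELECT p.name, c.amount FROM customers p LEFT JOIN purchases c ON c.customer_id = p.id AND c.amount > 1226.71

Result:
name  | amount 
------+--------
Eve   | 1680.17
Eve   | 1992.26
Alice | 1439.65
Grace | NULL   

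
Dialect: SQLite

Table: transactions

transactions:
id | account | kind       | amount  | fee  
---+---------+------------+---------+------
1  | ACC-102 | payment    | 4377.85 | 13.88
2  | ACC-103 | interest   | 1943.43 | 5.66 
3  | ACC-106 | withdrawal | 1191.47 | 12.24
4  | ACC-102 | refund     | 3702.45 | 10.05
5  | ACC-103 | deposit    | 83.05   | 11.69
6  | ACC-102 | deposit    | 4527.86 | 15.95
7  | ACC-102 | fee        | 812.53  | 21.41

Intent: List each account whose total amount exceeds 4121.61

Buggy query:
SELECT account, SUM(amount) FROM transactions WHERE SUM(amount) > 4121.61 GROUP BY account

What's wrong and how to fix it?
Bug: SUM(amount) is an aggregate, but WHERE filters rows before aggregation

Fix: Move the aggregate condition to a HAVING clause

Corrected query:
SELECT account, SUM(amount) FROM transactions GROUP BY account HAVING SUM(amount) > 4121.61

Result:
account | SUM(amount)
--------+------------
ACC-102 | 13420.69   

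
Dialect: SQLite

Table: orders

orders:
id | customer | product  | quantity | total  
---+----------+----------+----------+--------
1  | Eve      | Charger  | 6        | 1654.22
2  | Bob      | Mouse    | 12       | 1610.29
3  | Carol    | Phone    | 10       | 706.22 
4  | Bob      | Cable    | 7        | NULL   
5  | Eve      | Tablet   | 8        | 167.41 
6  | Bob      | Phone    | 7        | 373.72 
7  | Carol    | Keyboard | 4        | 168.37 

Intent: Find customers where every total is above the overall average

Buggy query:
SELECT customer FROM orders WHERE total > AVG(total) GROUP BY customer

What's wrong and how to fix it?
Bug: AVG() is an aggregate; it can't sit directly in WHERE

Fix: Use a subquery for AVG and a HAVING MIN(...) filter so the condition holds for every row in the group

Corrected query:
SELECT customer FROM orders GROUP BY customer HAVING MIN(total) > (SELECT AVG(total) FROM orders)

Result:
(no rows)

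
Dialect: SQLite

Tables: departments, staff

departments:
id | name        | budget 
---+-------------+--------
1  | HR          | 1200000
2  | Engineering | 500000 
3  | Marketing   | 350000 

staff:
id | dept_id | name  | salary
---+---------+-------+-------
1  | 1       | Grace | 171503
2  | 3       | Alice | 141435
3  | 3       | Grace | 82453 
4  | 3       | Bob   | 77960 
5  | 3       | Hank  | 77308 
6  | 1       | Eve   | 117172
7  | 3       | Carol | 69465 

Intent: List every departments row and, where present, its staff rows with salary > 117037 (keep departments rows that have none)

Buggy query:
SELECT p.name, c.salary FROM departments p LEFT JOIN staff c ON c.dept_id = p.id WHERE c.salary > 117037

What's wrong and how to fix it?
Bug: Filtering c.salary in WHERE discards the NULL rows produced by LEFT JOIN, turning it into an inner join

Fix: Move the right-table condition into the ON clause so unmatched parents are kept

Corrected query:
SELECT p.name, c.salary FROM departments p LEFT JOIN staff c ON c.dept_id = p.id AND c.salary > 117037

Result:
name        | salary
------------+-------
HR          | 117172
HR          | 171503
Engineering | NULL  
Marketing   | 141435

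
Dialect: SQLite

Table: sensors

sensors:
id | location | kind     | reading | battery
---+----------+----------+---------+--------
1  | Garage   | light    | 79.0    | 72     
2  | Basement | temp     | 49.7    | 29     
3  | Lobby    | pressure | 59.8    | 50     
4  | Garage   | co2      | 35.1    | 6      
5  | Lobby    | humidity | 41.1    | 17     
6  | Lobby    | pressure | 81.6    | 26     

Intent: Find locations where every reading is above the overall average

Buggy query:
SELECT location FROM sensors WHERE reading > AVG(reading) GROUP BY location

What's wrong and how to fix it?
Bug: WHERE evaluates per row before aggregation, so AVG() is unavailable

Fix: Compute the overall average in a scalar subquery and compare each group's MIN against it in HAVING

Corrected query:
SELECT location FROM sensors GROUP BY location HAVING MIN(reading) > (SELECT AVG(reading) FROM sensors)

Result:
(no rows)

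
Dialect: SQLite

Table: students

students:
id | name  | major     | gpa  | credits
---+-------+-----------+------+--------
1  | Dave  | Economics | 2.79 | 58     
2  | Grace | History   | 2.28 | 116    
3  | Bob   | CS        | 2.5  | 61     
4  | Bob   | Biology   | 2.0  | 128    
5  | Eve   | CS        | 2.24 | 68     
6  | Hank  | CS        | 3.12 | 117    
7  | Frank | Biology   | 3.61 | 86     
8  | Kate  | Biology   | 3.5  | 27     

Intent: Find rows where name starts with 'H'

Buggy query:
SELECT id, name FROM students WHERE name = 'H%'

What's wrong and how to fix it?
Bug: Wildcards only work with LIKE; '=' treats '%' as a literal character

Fix: Use LIKE for wildcard pattern matching

Corrected query:
SELECT id, name FROM students WHERE name LIKE 'H%'

Result:
id | name
---+-----
6  | Hank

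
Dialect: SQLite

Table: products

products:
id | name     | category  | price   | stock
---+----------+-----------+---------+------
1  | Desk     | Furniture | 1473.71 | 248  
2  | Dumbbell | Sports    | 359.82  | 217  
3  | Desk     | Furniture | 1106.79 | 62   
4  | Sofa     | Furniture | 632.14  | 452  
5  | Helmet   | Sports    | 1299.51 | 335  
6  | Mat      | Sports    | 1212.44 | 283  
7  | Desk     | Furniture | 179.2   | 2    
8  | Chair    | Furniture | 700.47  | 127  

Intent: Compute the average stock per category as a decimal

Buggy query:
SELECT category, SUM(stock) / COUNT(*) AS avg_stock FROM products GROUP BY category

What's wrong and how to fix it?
Bug: Both operands are integers, so '/' performs integer division and truncates

Fix: Cast one side to REAL so the division keeps the fractional part

Corrected query:
SELECT category, SUM(stock) * 1.0 / COUNT(*) AS avg_stock FROM products GROUP BY category

Result:
category  | avg_stock 
----------+-----------
Furniture | 178.2     
Sports    | 278.333333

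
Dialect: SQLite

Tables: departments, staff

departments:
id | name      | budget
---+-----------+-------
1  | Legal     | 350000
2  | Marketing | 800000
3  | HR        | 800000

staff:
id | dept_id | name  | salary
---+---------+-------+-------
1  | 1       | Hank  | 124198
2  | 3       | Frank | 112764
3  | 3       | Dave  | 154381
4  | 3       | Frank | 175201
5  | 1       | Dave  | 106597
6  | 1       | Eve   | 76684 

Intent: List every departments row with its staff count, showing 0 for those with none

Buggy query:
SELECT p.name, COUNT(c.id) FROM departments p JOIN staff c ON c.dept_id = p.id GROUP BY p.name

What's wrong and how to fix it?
Bug: INNER JOIN drops departments rows that have no matching staff rows

Fix: Switch to LEFT JOIN to retain unmatched parent rows

Corrected query:
SELECT p.name, COUNT(c.id) FROM departments p LEFT JOIN staff c ON c.dept_id = p.id GROUP BY p.name

Result:
name      | COUNT(c.id)
----------+------------
HR        | 3          
Legal     | 3          
Marketing | 0          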